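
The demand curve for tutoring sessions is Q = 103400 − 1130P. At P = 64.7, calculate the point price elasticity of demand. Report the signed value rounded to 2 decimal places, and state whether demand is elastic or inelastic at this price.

-2.41; elastic

dQ/dP = −1130. At P = 64.7, Q = 103400 − 1130(64.7) = 30289.
Ed = (dQ/dP)·(P/Q) = −1130 × (64.7/30289) = -2.4137…
|Ed| = 2.41 > 1, so demand is elastic.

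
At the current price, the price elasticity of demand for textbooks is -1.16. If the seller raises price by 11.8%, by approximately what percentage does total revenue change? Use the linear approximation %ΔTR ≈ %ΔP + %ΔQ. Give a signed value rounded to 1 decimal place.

-1.9%

%ΔQ ≈ Ed × %ΔP = (-1.16) × (+11.8%) = -13.6880%
%ΔTR ≈ %ΔP + %ΔQ = (+11.8%) + (-13.6880%) = -1.8880%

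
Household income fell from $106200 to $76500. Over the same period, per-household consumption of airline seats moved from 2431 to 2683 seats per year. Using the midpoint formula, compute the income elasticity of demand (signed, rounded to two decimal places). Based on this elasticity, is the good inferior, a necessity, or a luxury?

%ΔQ = (2683 − 2431)/[( 2431 + 2683)/2] = 252/2557 = 0.098552…
%ΔIncome = (76500 − 106200)/[( 106200 + 76500)/2] = -29700/91350 = -0.325123…
E_income = (252/2557) / (-29700/91350) = -0.3031…
E_income < 0 ⇒ inferior good.

-0.30; inferior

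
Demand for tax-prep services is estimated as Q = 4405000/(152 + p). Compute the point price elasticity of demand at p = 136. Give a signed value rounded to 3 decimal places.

dQ/dp = −4405000/(152 + p)² = -53.1081. At p = 136, Q = 15295.1.
Ed = (dQ/dp)·(p/Q) = (-53.1081) × (136/15295.1) = -0.47222…

-0.472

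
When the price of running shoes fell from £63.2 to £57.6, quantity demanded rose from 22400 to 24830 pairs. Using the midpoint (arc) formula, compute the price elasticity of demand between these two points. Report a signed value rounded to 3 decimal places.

-1.110

%ΔQ = (24830 − 22400) / [(22400 + 24830)/2] = 2430/23615 = 0.102900…
%ΔP = (57.6 − 63.2) / [(63.2 + 57.6)/2] = -5.6/60.4 = -0.092715…
Arc Ed = %ΔQ / %ΔP = (2430/23615) / (-5.6/60.4) = -1.10985…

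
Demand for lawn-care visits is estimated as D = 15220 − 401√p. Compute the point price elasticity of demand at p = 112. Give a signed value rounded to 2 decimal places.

dD/dp = −401/(2√p) = -18.9455. At p = 112, D = 10976.2.
Ed = (dD/dp)·(p/D) = (-18.9455) × (112/10976.2) = -0.1933…

-0.19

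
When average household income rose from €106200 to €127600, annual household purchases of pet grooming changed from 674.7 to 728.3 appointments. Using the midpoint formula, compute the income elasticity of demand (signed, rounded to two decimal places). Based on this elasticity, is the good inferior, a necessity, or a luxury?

%ΔQ = (728.3 − 674.7)/[( 674.7 + 728.3)/2] = 53.6/701.5 = 0.076407…
%ΔIncome = (127600 − 106200)/[( 106200 + 127600)/2] = 21400/116900 = 0.183062…
E_income = (53.6/701.5) / (21400/116900) = 0.4173…
0 < E_income < 1 ⇒ normal good, necessity.

0.42; necessity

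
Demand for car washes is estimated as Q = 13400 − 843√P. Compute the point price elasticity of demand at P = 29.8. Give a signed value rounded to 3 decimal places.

-0.262

dQ/dP = −843/(2√P) = -77.2128. At P = 29.8, Q = 8798.12.
Ed = (dQ/dP)·(P/Q) = (-77.2128) × (29.8/8798.12) = -0.26152…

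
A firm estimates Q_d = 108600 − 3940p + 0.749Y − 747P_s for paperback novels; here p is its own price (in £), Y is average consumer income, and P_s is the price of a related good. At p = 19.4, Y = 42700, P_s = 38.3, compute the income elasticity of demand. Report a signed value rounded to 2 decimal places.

0.90

At the given values, Q_d = 108600 − 3940(19.4) + 0.749(42700) − 747(38.3) = 35536.2.
∂Q_d/∂Y = 0.749.
E = (0.749) × (42700/35536.2) = 0.8999…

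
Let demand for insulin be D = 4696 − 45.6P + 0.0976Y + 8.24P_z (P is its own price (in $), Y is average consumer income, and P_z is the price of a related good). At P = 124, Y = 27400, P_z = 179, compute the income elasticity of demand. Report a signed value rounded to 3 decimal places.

At the given values, D = 4696 − 45.6(124) + 0.0976(27400) + 8.24(179) = 3190.8.
∂D/∂Y = 0.0976.
E = (0.0976) × (27400/3190.8) = 0.83810…

0.838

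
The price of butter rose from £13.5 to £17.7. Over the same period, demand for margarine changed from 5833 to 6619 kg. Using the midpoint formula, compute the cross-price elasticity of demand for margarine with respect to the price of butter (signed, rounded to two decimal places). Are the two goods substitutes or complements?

0.47; substitutes

%ΔQ_{margarine} = (6619 − 5833)/avg = 786/6226 = 0.126244…
%ΔP_{butter} = (17.7 − 13.5)/avg = 4.2/15.6 = 0.269230…
E_cross = (786/6226) / (4.2/15.6) = 0.4689…
E_cross > 0 ⇒ the goods are substitutes.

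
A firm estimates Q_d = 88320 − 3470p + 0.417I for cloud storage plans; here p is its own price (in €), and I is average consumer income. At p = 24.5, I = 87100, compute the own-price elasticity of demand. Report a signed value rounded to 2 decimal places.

-2.15

At the given values, Q_d = 88320 − 3470(24.5) + 0.417(87100) = 39625.7.
∂Q_d/∂p = −3470.
E = (-3470) × (24.5/39625.7) = -2.1454…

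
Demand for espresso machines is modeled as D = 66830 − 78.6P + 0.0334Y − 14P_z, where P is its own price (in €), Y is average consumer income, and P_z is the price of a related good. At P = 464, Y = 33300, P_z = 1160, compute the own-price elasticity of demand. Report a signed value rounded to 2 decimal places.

-2.39

At the given values, D = 66830 − 78.6(464) + 0.0334(33300) − 14(1160) = 15231.82.
∂D/∂P = −78.6.
E = (-78.6) × (464/15231.82) = -2.3943…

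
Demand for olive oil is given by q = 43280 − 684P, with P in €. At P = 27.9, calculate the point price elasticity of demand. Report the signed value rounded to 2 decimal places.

dq/dP = −684. At P = 27.9, q = 43280 − 684(27.9) = 24196.4.
Ed = (dq/dP)·(P/q) = −684 × (27.9/24196.4) = -0.7886…

-0.79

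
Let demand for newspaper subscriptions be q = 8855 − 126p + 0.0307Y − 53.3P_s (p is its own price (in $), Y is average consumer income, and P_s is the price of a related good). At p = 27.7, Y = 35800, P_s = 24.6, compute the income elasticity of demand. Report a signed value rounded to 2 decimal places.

0.21

At the given values, q = 8855 − 126(27.7) + 0.0307(35800) − 53.3(24.6) = 5152.68.
∂q/∂Y = 0.0307.
E = (0.0307) × (35800/5152.68) = 0.2132…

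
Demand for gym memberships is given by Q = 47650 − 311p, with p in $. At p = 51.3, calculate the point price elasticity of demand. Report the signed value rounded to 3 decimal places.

dQ/dp = −311. At p = 51.3, Q = 47650 − 311(51.3) = 31695.7.
Ed = (dQ/dp)·(p/Q) = −311 × (51.3/31695.7) = -0.50335…

-0.503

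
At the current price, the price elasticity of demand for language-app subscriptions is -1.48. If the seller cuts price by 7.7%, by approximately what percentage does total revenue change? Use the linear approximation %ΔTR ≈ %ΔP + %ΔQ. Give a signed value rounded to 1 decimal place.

%ΔQ ≈ Ed × %ΔP = (-1.48) × (-7.7%) = +11.3960%
%ΔTR ≈ %ΔP + %ΔQ = (-7.7%) + (+11.3960%) = +3.6960%

+3.7%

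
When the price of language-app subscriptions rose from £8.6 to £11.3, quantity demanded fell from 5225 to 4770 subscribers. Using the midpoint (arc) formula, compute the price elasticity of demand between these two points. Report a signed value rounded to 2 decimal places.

-0.34

%ΔQ = (4770 − 5225) / [(5225 + 4770)/2] = -455/4997.5 = -0.091045…
%ΔP = (11.3 − 8.6) / [(8.6 + 11.3)/2] = 2.7/9.95 = 0.271356…
Arc Ed = %ΔQ / %ΔP = (-455/4997.5) / (2.7/9.95) = -0.3355…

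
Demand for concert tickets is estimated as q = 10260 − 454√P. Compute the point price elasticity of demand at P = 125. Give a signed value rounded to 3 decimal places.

-0.490

dq/dP = −454/(2√P) = -20.3035. At P = 125, q = 5184.13.
Ed = (dq/dP)·(P/q) = (-20.3035) × (125/5184.13) = -0.48955…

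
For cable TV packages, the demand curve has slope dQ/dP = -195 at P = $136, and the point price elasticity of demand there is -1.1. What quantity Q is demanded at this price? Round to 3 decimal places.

Ed = (dQ/dP)·(P/Q) ⇒ Q = (dQ/dP)·P/Ed = (-195)·136/(-1.1) = 24109.09090…

24109.091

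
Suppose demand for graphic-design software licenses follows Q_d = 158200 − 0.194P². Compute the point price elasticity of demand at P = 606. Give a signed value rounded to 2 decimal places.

dQ_d/dP = −2·0.194·P = -235.128. At P = 606, Q_d = 86956.216.
Ed = (dQ_d/dP)·(P/Q_d) = (-235.128) × (606/86956.216) = -1.6386…

-1.64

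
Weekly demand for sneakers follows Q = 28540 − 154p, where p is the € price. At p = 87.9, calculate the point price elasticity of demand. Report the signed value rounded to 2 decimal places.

dQ/dp = −154. At p = 87.9, Q = 28540 − 154(87.9) = 15003.4.
Ed = (dQ/dp)·(p/Q) = −154 × (87.9/15003.4) = -0.9022…

-0.90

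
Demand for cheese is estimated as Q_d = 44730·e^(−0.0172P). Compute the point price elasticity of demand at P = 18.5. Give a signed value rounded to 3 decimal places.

dQ_d/dP = −0.0172·Q_d = -559.674. At P = 18.5, Q_d = 32539.2.
Ed = (dQ_d/dP)·(P/Q_d) = (-559.674) × (18.5/32539.2) = -0.3182

-0.318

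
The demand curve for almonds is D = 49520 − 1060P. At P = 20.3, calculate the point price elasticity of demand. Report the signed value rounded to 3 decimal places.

-0.768

dD/dP = −1060. At P = 20.3, D = 49520 − 1060(20.3) = 28002.
Ed = (dD/dP)·(P/D) = −1060 × (20.3/28002) = -0.76844…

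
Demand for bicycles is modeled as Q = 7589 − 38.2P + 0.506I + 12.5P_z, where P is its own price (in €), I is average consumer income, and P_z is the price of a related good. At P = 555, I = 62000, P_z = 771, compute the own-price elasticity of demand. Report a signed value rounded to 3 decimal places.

At the given values, Q = 7589 − 38.2(555) + 0.506(62000) + 12.5(771) = 27397.5.
∂Q/∂P = −38.2.
E = (-38.2) × (555/27397.5) = -0.77382…

-0.774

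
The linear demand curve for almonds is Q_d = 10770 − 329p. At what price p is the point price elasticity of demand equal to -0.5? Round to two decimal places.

10.91

Ed = −329p/(10770 − 329p). Set this equal to -0.5:
329p = 0.5·(10770 − 329p) ⇒ 329p(1 + 0.5) = 0.5·10770
p = 0.5·10770 / (329·1.5) = 10.9118…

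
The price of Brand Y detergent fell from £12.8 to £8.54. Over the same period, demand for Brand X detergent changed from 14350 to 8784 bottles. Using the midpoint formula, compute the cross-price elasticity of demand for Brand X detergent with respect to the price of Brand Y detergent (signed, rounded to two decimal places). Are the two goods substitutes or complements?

1.21; substitutes

%ΔQ_{Brand X detergent} = (8784 − 14350)/avg = -5566/11567 = -0.481196…
%ΔP_{Brand Y detergent} = (8.54 − 12.8)/avg = -4.26/10.67 = -0.399250…
E_cross = (-5566/11567) / (-4.26/10.67) = 1.2052…
E_cross > 0 ⇒ the goods are substitutes.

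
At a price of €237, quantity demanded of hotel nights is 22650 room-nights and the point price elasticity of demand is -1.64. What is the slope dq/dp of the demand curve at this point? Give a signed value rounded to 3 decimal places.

-156.734

Ed = (dq/dp)·(p/q) ⇒ dq/dp = Ed·q/p = (-1.64)·22650/237 = -156.73417…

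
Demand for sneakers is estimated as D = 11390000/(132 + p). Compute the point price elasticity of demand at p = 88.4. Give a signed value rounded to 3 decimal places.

dD/dp = −11390000/(132 + p)² = -234.477. At p = 88.4, D = 51678.8.
Ed = (dD/dp)·(p/D) = (-234.477) × (88.4/51678.8) = -0.40108…

-0.401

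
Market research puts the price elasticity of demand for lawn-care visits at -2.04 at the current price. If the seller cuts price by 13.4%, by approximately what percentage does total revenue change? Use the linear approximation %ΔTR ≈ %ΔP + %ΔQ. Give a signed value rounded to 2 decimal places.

%ΔQ ≈ Ed × %ΔP = (-2.04) × (-13.4%) = +27.3360%
%ΔTR ≈ %ΔP + %ΔQ = (-13.4%) + (+27.3360%) = +13.9360%

+13.94%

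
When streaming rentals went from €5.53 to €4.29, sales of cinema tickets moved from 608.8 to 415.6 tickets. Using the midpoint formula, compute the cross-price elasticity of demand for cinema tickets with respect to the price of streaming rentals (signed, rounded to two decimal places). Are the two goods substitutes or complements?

%ΔQ_{cinema tickets} = (415.6 − 608.8)/avg = -193.2/512.2 = -0.377196…
%ΔP_{streaming rentals} = (4.29 − 5.53)/avg = -1.24/4.91 = -0.252545…
E_cross = (-193.2/512.2) / (-1.24/4.91) = 1.4935…
E_cross > 0 ⇒ the goods are substitutes.

1.49; substitutes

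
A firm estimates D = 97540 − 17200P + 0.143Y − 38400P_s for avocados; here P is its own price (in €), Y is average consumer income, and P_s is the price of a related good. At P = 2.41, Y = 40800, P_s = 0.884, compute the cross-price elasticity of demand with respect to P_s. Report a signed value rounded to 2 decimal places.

-1.21

At the given values, D = 97540 − 17200(2.41) + 0.143(40800) − 38400(0.884) = 27976.8.
∂D/∂P_s = -38400.
E = (-38400) × (0.884/27976.8) = -1.2133…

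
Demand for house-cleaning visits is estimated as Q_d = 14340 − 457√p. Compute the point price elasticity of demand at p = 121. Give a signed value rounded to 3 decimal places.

dQ_d/dp = −457/(2√p) = -20.7727. At p = 121, Q_d = 9313.
Ed = (dQ_d/dp)·(p/Q_d) = (-20.7727) × (121/9313) = -0.26989…

-0.270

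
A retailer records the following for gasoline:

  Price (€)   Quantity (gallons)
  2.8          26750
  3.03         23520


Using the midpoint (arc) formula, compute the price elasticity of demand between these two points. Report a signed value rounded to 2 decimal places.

%ΔQ = (23520 − 26750) / [(26750 + 23520)/2] = -3230/25135 = -0.128506…
%ΔP = (3.03 − 2.8) / [(2.8 + 3.03)/2] = 0.23/2.915 = 0.078902…
Arc Ed = %ΔQ / %ΔP = (-3230/25135) / (0.23/2.915) = -1.6286…

-1.63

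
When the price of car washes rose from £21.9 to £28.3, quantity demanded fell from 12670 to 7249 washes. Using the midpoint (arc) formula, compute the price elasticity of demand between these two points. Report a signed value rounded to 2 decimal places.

-2.13

%ΔQ = (7249 − 12670) / [(12670 + 7249)/2] = -5421/9959.5 = -0.544304…
%ΔP = (28.3 − 21.9) / [(21.9 + 28.3)/2] = 6.4/25.1 = 0.254980…
Arc Ed = %ΔQ / %ΔP = (-5421/9959.5) / (6.4/25.1) = -2.1346…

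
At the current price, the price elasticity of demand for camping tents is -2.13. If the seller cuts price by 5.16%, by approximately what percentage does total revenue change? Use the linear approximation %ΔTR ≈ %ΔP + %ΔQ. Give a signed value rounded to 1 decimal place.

+5.8%

%ΔQ ≈ Ed × %ΔP = (-2.13) × (-5.16%) = +10.9908%
%ΔTR ≈ %ΔP + %ΔQ = (-5.16%) + (+10.9908%) = +5.8308%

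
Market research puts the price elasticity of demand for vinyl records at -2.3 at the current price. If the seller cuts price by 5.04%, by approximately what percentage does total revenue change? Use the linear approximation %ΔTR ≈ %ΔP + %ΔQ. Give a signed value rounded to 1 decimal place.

%ΔQ ≈ Ed × %ΔP = (-2.3) × (-5.04%) = +11.5920%
%ΔTR ≈ %ΔP + %ΔQ = (-5.04%) + (+11.5920%) = +6.5520%

+6.6%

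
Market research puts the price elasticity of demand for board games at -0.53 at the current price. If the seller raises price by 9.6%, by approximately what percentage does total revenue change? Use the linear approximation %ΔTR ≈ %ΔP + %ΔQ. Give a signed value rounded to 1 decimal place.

+4.5%

%ΔQ ≈ Ed × %ΔP = (-0.53) × (+9.6%) = -5.0880%
%ΔTR ≈ %ΔP + %ΔQ = (+9.6%) + (-5.0880%) = +4.5120%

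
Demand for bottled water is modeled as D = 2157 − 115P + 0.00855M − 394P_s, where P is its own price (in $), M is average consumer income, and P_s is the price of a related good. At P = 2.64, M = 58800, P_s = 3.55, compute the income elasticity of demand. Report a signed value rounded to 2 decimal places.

0.53

At the given values, D = 2157 − 115(2.64) + 0.00855(58800) − 394(3.55) = 957.44.
∂D/∂M = 0.00855.
E = (0.00855) × (58800/957.44) = 0.5250…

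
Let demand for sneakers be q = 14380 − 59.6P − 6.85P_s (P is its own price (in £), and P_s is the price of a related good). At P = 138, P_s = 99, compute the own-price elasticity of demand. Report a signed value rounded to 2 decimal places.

At the given values, q = 14380 − 59.6(138) − 6.85(99) = 5477.05.
∂q/∂P = −59.6.
E = (-59.6) × (138/5477.05) = -1.5016…

-1.50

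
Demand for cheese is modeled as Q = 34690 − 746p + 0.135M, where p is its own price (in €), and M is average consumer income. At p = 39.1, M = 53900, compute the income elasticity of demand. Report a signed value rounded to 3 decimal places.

0.569

At the given values, Q = 34690 − 746(39.1) + 0.135(53900) = 12797.9.
∂Q/∂M = 0.135.
E = (0.135) × (53900/12797.9) = 0.56856…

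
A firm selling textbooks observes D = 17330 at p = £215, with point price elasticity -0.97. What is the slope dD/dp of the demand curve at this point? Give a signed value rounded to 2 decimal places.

Ed = (dD/dp)·(p/D) ⇒ dD/dp = Ed·D/p = (-0.97)·17330/215 = -78.1865…

-78.19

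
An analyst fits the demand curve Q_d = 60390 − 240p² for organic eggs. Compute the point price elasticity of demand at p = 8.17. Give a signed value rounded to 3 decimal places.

dQ_d/dp = −2·240·p = -3921.6. At p = 8.17, Q_d = 44370.264.
Ed = (dQ_d/dp)·(p/Q_d) = (-3921.6) × (8.17/44370.264) = -0.72209…

-0.722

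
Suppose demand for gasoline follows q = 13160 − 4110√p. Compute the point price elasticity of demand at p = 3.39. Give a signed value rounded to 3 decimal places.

dq/dp = −4110/(2√p) = -1116.12. At p = 3.39, q = 5592.69.
Ed = (dq/dp)·(p/q) = (-1116.12) × (3.39/5592.69) = -0.67653…

-0.677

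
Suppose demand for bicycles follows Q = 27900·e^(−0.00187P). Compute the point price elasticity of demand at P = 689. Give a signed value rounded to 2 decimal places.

-1.29

dQ/dP = −0.00187·Q = -14.3843. At P = 689, Q = 7692.12.
Ed = (dQ/dP)·(P/Q) = (-14.3843) × (689/7692.12) = -1.2884…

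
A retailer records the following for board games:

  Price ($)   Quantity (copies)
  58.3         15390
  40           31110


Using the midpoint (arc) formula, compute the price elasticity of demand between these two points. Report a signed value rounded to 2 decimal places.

-1.82

%ΔQ = (31110 − 15390) / [(15390 + 31110)/2] = 15720/23250 = 0.676129…
%ΔP = (40 − 58.3) / [(58.3 + 40)/2] = -18.3/49.15 = -0.372329…
Arc Ed = %ΔQ / %ΔP = (15720/23250) / (-18.3/49.15) = -1.8159…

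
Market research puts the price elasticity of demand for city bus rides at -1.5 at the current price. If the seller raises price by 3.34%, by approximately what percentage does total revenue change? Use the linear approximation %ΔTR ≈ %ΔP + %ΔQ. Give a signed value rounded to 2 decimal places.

%ΔQ ≈ Ed × %ΔP = (-1.5) × (+3.34%) = -5.0100%
%ΔTR ≈ %ΔP + %ΔQ = (+3.34%) + (-5.0100%) = -1.6700%

-1.67%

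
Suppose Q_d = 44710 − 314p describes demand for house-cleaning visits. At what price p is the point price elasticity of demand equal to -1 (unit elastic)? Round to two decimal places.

71.19

Ed = −314p/(44710 − 314p). Set this equal to -1:
314p = 1·(44710 − 314p) ⇒ 314p(1 + 1) = 1·44710
p = 1·44710 / (314·2) = 71.1942…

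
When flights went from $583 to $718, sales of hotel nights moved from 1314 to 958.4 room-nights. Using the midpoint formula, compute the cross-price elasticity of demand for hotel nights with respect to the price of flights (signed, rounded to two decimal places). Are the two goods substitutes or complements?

%ΔQ_{hotel nights} = (958.4 − 1314)/avg = -355.6/1136.2 = -0.312973…
%ΔP_{flights} = (718 − 583)/avg = 135/650.5 = 0.207532…
E_cross = (-355.6/1136.2) / (135/650.5) = -1.5080…
E_cross < 0 ⇒ the goods are complements.

-1.51; complements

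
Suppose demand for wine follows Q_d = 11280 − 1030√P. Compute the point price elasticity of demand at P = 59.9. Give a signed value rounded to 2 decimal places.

-1.20

dQ_d/dP = −1030/(2√P) = -66.5417. At P = 59.9, Q_d = 3308.31.
Ed = (dQ_d/dP)·(P/Q_d) = (-66.5417) × (59.9/3308.31) = -1.2048…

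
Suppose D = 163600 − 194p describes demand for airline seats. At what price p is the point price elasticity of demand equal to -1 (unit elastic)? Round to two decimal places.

421.65

Ed = −194p/(163600 − 194p). Set this equal to -1:
194p = 1·(163600 − 194p) ⇒ 194p(1 + 1) = 1·163600
p = 1·163600 / (194·2) = 421.6494…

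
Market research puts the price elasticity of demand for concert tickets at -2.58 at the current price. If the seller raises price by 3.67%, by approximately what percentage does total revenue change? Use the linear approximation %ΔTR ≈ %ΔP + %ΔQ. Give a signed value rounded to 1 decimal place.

%ΔQ ≈ Ed × %ΔP = (-2.58) × (+3.67%) = -9.4686%
%ΔTR ≈ %ΔP + %ΔQ = (+3.67%) + (-9.4686%) = -5.7986%

-5.8%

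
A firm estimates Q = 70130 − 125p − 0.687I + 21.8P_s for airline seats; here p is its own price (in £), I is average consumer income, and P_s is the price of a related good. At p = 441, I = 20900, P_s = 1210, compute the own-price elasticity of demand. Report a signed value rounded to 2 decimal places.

-2.04

At the given values, Q = 70130 − 125(441) − 0.687(20900) + 21.8(1210) = 27024.7.
∂Q/∂p = −125.
E = (-125) × (441/27024.7) = -2.0398…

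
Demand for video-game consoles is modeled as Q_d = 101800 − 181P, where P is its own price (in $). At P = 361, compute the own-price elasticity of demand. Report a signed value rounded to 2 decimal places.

At the given values, Q_d = 101800 − 181(361) = 36459.
∂Q_d/∂P = −181.
E = (-181) × (361/36459) = -1.7921…

-1.79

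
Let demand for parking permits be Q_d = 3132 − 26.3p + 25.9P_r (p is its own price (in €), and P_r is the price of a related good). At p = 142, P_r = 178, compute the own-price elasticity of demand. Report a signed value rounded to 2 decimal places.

At the given values, Q_d = 3132 − 26.3(142) + 25.9(178) = 4007.6.
∂Q_d/∂p = −26.3.
E = (-26.3) × (142/4007.6) = -0.9318…

-0.93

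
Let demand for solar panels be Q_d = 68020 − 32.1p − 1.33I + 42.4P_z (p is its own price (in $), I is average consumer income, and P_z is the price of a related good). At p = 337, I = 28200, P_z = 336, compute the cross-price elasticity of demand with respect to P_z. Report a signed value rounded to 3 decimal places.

At the given values, Q_d = 68020 − 32.1(337) − 1.33(28200) + 42.4(336) = 33942.7.
∂Q_d/∂P_z = 42.4.
E = (42.4) × (336/33942.7) = 0.41971…

0.420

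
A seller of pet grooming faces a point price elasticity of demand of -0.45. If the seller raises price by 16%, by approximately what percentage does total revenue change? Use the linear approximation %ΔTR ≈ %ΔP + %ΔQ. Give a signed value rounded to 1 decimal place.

%ΔQ ≈ Ed × %ΔP = (-0.45) × (+16%) = -7.2000%
%ΔTR ≈ %ΔP + %ΔQ = (+16%) + (-7.2000%) = +8.8000%

+8.8%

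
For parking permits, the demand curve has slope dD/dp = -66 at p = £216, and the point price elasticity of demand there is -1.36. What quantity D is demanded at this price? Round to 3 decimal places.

Ed = (dD/dp)·(p/D) ⇒ D = (dD/dp)·p/Ed = (-66)·216/(-1.36) = 10482.35294…

10482.353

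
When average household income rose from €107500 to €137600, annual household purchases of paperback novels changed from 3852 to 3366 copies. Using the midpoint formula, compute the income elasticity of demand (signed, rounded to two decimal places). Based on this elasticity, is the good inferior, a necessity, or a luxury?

%ΔQ = (3366 − 3852)/[( 3852 + 3366)/2] = -486/3609 = -0.134663…
%ΔIncome = (137600 − 107500)/[( 107500 + 137600)/2] = 30100/122550 = 0.245614…
E_income = (-486/3609) / (30100/122550) = -0.5482…
E_income < 0 ⇒ inferior good.

-0.55; inferior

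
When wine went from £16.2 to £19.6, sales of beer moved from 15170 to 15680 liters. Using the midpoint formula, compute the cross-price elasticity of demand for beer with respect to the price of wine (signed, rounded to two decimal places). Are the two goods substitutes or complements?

0.17; substitutes

%ΔQ_{beer} = (15680 − 15170)/avg = 510/15425 = 0.033063…
%ΔP_{wine} = (19.6 − 16.2)/avg = 3.4/17.9 = 0.189944…
E_cross = (510/15425) / (3.4/17.9) = 0.1740…
E_cross > 0 ⇒ the goods are substitutes.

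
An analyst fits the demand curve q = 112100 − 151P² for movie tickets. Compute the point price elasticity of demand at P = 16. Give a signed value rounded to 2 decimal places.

-1.05

dq/dP = −2·151·P = -4832. At P = 16, q = 73444.
Ed = (dq/dP)·(P/q) = (-4832) × (16/73444) = -1.0526…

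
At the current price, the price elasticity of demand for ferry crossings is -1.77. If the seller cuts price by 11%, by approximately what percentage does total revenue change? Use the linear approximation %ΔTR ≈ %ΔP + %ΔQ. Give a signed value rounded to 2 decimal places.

%ΔQ ≈ Ed × %ΔP = (-1.77) × (-11%) = +19.4700%
%ΔTR ≈ %ΔP + %ΔQ = (-11%) + (+19.4700%) = +8.4700%

+8.47%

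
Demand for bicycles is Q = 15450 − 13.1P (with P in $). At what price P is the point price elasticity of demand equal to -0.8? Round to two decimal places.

524.17

Ed = −13.1P/(15450 − 13.1P). Set this equal to -0.8:
13.1P = 0.8·(15450 − 13.1P) ⇒ 13.1P(1 + 0.8) = 0.8·15450
P = 0.8·15450 / (13.1·1.8) = 524.1730…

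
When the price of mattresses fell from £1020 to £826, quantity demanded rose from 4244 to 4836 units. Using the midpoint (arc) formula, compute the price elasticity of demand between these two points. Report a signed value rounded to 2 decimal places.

-0.62

%ΔQ = (4836 − 4244) / [(4244 + 4836)/2] = 592/4540 = 0.130396…
%ΔP = (826 − 1020) / [(1020 + 826)/2] = -194/923 = -0.210184…
Arc Ed = %ΔQ / %ΔP = (592/4540) / (-194/923) = -0.6203…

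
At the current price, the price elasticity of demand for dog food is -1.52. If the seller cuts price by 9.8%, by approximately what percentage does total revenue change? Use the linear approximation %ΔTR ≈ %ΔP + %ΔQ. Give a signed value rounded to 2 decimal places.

+5.10%

%ΔQ ≈ Ed × %ΔP = (-1.52) × (-9.8%) = +14.8960%
%ΔTR ≈ %ΔP + %ΔQ = (-9.8%) + (+14.8960%) = +5.0960%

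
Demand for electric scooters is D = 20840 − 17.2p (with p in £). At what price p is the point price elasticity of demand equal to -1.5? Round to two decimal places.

726.98

Ed = −17.2p/(20840 − 17.2p). Set this equal to -1.5:
17.2p = 1.5·(20840 − 17.2p) ⇒ 17.2p(1 + 1.5) = 1.5·20840
p = 1.5·20840 / (17.2·2.5) = 726.9767…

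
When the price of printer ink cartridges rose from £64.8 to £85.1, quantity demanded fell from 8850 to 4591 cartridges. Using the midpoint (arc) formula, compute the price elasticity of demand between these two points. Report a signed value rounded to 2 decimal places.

%ΔQ = (4591 − 8850) / [(8850 + 4591)/2] = -4259/6720.5 = -0.633732…
%ΔP = (85.1 − 64.8) / [(64.8 + 85.1)/2] = 20.3/74.95 = 0.270847…
Arc Ed = %ΔQ / %ΔP = (-4259/6720.5) / (20.3/74.95) = -2.3398…

-2.34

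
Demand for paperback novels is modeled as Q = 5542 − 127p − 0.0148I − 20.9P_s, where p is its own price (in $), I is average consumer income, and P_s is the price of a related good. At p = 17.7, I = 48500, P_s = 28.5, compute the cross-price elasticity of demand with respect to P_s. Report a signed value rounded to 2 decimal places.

-0.30

At the given values, Q = 5542 − 127(17.7) − 0.0148(48500) − 20.9(28.5) = 1980.65.
∂Q/∂P_s = -20.9.
E = (-20.9) × (28.5/1980.65) = -0.3007…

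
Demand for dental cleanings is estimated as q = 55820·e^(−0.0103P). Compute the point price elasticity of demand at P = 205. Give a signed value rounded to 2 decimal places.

dq/dP = −0.0103·q = -69.6008. At P = 205, q = 6757.36.
Ed = (dq/dP)·(P/q) = (-69.6008) × (205/6757.36) = -2.1115

-2.11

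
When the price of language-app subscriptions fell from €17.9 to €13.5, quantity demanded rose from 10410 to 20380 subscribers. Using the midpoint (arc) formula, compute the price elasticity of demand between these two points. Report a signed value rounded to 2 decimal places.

%ΔQ = (20380 − 10410) / [(10410 + 20380)/2] = 9970/15395 = 0.647612…
%ΔP = (13.5 − 17.9) / [(17.9 + 13.5)/2] = -4.4/15.7 = -0.280254…
Arc Ed = %ΔQ / %ΔP = (9970/15395) / (-4.4/15.7) = -2.3108…

-2.31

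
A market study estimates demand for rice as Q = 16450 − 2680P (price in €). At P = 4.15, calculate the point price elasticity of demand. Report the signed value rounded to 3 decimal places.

-2.087

dQ/dP = −2680. At P = 4.15, Q = 16450 − 2680(4.15) = 5328.
Ed = (dQ/dP)·(P/Q) = −2680 × (4.15/5328) = -2.08746…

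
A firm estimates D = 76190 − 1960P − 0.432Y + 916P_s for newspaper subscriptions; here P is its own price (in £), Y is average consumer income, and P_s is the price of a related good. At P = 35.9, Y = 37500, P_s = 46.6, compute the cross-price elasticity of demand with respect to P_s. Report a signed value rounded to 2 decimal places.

At the given values, D = 76190 − 1960(35.9) − 0.432(37500) + 916(46.6) = 32311.6.
∂D/∂P_s = 916.
E = (916) × (46.6/32311.6) = 1.3210…

1.32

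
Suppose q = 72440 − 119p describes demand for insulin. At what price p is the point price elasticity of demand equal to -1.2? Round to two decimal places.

Ed = −119p/(72440 − 119p). Set this equal to -1.2:
119p = 1.2·(72440 − 119p) ⇒ 119p(1 + 1.2) = 1.2·72440
p = 1.2·72440 / (119·2.2) = 332.0397…

332.04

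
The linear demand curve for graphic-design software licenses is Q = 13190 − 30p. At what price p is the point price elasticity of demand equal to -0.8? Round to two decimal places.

195.41

Ed = −30p/(13190 − 30p). Set this equal to -0.8:
30p = 0.8·(13190 − 30p) ⇒ 30p(1 + 0.8) = 0.8·13190
p = 0.8·13190 / (30·1.8) = 195.4074…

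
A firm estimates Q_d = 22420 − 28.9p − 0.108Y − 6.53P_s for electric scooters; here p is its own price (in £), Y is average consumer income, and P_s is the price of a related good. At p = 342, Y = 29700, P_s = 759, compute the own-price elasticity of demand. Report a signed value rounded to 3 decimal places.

At the given values, Q_d = 22420 − 28.9(342) − 0.108(29700) − 6.53(759) = 4372.33.
∂Q_d/∂p = −28.9.
E = (-28.9) × (342/4372.33) = -2.26053…

-2.261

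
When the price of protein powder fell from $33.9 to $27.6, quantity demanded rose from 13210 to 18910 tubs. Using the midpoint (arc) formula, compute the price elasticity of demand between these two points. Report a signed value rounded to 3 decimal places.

%ΔQ = (18910 − 13210) / [(13210 + 18910)/2] = 5700/16060 = 0.354919…
%ΔP = (27.6 − 33.9) / [(33.9 + 27.6)/2] = -6.3/30.75 = -0.204878…
Arc Ed = %ΔQ / %ΔP = (5700/16060) / (-6.3/30.75) = -1.73234…

-1.732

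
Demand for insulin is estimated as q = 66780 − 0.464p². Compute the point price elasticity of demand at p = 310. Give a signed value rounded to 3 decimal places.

dq/dp = −2·0.464·p = -287.68. At p = 310, q = 22189.6.
Ed = (dq/dp)·(p/q) = (-287.68) × (310/22189.6) = -4.01903…

-4.019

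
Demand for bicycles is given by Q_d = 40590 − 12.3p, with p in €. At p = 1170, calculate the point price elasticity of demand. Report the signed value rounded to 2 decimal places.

-0.55

dQ_d/dp = −12.3. At p = 1170, Q_d = 40590 − 12.3(1170) = 26199.
Ed = (dQ_d/dp)·(p/Q_d) = −12.3 × (1170/26199) = -0.5492…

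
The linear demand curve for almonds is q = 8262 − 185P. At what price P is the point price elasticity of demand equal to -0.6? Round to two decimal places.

16.75

Ed = −185P/(8262 − 185P). Set this equal to -0.6:
185P = 0.6·(8262 − 185P) ⇒ 185P(1 + 0.6) = 0.6·8262
P = 0.6·8262 / (185·1.6) = 16.7472…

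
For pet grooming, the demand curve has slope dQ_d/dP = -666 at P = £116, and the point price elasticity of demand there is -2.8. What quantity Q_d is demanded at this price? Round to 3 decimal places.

27591.429

Ed = (dQ_d/dP)·(P/Q_d) ⇒ Q_d = (dQ_d/dP)·P/Ed = (-666)·116/(-2.8) = 27591.42857…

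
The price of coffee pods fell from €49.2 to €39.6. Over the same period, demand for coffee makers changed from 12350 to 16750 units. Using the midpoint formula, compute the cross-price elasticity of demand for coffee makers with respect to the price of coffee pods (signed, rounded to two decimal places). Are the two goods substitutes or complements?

-1.40; complements

%ΔQ_{coffee makers} = (16750 − 12350)/avg = 4400/14550 = 0.302405…
%ΔP_{coffee pods} = (39.6 − 49.2)/avg = -9.6/44.4 = -0.216216…
E_cross = (4400/14550) / (-9.6/44.4) = -1.3986…
E_cross < 0 ⇒ the goods are complements.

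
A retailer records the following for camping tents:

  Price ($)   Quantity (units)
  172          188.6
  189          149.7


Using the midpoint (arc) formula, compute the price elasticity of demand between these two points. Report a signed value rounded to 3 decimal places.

-2.442

%ΔQ = (149.7 − 188.6) / [(188.6 + 149.7)/2] = -38.9/169.15 = -0.229973…
%ΔP = (189 − 172) / [(172 + 189)/2] = 17/180.5 = 0.094182…
Arc Ed = %ΔQ / %ΔP = (-38.9/169.15) / (17/180.5) = -2.44177…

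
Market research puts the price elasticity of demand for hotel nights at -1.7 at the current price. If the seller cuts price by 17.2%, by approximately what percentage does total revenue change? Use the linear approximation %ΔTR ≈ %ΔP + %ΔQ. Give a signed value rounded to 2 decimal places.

+12.04%

%ΔQ ≈ Ed × %ΔP = (-1.7) × (-17.2%) = +29.2400%
%ΔTR ≈ %ΔP + %ΔQ = (-17.2%) + (+29.2400%) = +12.0400%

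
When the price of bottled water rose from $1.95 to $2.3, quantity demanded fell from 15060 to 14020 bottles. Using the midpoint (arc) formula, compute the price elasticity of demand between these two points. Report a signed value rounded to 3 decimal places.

-0.434

%ΔQ = (14020 − 15060) / [(15060 + 14020)/2] = -1040/14540 = -0.071526…
%ΔP = (2.3 − 1.95) / [(1.95 + 2.3)/2] = 0.35/2.125 = 0.164705…
Arc Ed = %ΔQ / %ΔP = (-1040/14540) / (0.35/2.125) = -0.43426…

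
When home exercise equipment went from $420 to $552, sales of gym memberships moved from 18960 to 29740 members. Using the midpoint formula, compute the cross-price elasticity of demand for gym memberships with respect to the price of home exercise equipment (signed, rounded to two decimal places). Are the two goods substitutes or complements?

%ΔQ_{gym memberships} = (29740 − 18960)/avg = 10780/24350 = 0.442710…
%ΔP_{home exercise equipment} = (552 − 420)/avg = 132/486 = 0.271604…
E_cross = (10780/24350) / (132/486) = 1.6299…
E_cross > 0 ⇒ the goods are substitutes.

1.63; substitutes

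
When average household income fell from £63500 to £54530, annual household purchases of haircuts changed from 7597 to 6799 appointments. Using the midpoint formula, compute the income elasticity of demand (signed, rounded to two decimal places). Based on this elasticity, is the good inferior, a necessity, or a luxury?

%ΔQ = (6799 − 7597)/[( 7597 + 6799)/2] = -798/7198 = -0.110864…
%ΔIncome = (54530 − 63500)/[( 63500 + 54530)/2] = -8970/59015 = -0.151995…
E_income = (-798/7198) / (-8970/59015) = 0.7293…
0 < E_income < 1 ⇒ normal good, necessity.

0.73; necessity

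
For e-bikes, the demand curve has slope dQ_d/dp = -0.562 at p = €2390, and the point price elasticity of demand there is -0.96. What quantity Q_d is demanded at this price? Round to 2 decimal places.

Ed = (dQ_d/dp)·(p/Q_d) ⇒ Q_d = (dQ_d/dp)·p/Ed = (-0.562)·2390/(-0.96) = 1399.1458…

1399.15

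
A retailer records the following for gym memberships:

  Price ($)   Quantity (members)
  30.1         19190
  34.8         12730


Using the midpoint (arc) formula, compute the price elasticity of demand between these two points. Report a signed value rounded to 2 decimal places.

-2.79

%ΔQ = (12730 − 19190) / [(19190 + 12730)/2] = -6460/15960 = -0.404761…
%ΔP = (34.8 − 30.1) / [(30.1 + 34.8)/2] = 4.7/32.45 = 0.144838…
Arc Ed = %ΔQ / %ΔP = (-6460/15960) / (4.7/32.45) = -2.7945…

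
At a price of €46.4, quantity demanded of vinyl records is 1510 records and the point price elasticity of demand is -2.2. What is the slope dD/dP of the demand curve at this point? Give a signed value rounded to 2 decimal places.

-71.59

Ed = (dD/dP)·(P/D) ⇒ dD/dP = Ed·D/P = (-2.2)·1510/46.4 = -71.5948…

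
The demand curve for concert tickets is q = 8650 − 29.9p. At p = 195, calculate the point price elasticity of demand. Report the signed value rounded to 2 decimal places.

-2.07

dq/dp = −29.9. At p = 195, q = 8650 − 29.9(195) = 2819.5.
Ed = (dq/dp)·(p/q) = −29.9 × (195/2819.5) = -2.0679…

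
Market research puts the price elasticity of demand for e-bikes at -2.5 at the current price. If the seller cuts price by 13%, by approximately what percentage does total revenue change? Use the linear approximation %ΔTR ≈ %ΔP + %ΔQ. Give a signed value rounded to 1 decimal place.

+19.5%

%ΔQ ≈ Ed × %ΔP = (-2.5) × (-13%) = +32.5000%
%ΔTR ≈ %ΔP + %ΔQ = (-13%) + (+32.5000%) = +19.5000%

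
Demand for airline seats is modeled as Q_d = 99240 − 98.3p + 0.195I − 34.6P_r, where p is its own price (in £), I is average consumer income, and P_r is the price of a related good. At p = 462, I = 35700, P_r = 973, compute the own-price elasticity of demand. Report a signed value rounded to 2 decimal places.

-1.67

At the given values, Q_d = 99240 − 98.3(462) + 0.195(35700) − 34.6(973) = 27121.1.
∂Q_d/∂p = −98.3.
E = (-98.3) × (462/27121.1) = -1.6745…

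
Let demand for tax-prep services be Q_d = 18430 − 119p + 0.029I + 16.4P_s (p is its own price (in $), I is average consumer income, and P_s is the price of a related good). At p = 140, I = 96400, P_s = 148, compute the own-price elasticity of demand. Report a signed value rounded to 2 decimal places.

-2.38

At the given values, Q_d = 18430 − 119(140) + 0.029(96400) + 16.4(148) = 6992.8.
∂Q_d/∂p = −119.
E = (-119) × (140/6992.8) = -2.3824…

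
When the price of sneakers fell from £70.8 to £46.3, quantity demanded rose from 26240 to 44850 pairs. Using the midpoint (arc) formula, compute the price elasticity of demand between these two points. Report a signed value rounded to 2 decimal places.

%ΔQ = (44850 − 26240) / [(26240 + 44850)/2] = 18610/35545 = 0.523561…
%ΔP = (46.3 − 70.8) / [(70.8 + 46.3)/2] = -24.5/58.55 = -0.418445…
Arc Ed = %ΔQ / %ΔP = (18610/35545) / (-24.5/58.55) = -1.2512…

-1.25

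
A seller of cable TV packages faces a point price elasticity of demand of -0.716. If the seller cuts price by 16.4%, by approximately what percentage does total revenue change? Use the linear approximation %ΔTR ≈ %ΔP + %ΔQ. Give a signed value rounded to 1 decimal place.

-4.7%

%ΔQ ≈ Ed × %ΔP = (-0.716) × (-16.4%) = +11.7424%
%ΔTR ≈ %ΔP + %ΔQ = (-16.4%) + (+11.7424%) = -4.6576%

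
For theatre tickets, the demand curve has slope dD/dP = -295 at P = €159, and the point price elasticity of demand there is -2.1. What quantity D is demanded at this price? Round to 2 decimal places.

Ed = (dD/dP)·(P/D) ⇒ D = (dD/dP)·P/Ed = (-295)·159/(-2.1) = 22335.7142…

22335.71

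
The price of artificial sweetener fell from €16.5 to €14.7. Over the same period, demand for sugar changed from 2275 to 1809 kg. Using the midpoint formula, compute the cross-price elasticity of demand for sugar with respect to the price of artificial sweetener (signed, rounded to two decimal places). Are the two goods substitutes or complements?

1.98; substitutes

%ΔQ_{sugar} = (1809 − 2275)/avg = -466/2042 = -0.228207…
%ΔP_{artificial sweetener} = (14.7 − 16.5)/avg = -1.8/15.6 = -0.115384…
E_cross = (-466/2042) / (-1.8/15.6) = 1.9777…
E_cross > 0 ⇒ the goods are substitutes.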